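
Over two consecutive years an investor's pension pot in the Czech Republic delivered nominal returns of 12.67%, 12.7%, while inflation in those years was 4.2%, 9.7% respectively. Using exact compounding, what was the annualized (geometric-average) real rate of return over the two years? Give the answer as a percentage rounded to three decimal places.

Compound the nominal returns: 1.1267 × 1.1270 = 1.26979090.
Compound inflation: 1.0420 × 1.0970 = 1.14307400.
Deflate: 1.26979090 / 1.14307400 = 1.11085625.
Annualized real rate = 1.11085625^(1/2) − 1 = 5.3972% → 5.397%.

5.397%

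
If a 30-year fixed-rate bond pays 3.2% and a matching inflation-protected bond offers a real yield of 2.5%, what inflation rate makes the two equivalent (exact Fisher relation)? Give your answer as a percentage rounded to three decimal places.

0.683%

(1 + π) = (1 + i)/(1 + r) = 1.03200 / 1.02500 = 1.006829
Break-even inflation = 1.006829 − 1 → 0.683%.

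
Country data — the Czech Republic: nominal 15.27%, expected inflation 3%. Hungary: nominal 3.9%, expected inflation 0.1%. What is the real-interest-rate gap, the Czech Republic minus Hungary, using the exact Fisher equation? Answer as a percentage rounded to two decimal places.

8.12%

The Czech Republic: (1 + 0.1527)/(1 + 0.0300) − 1 = 11.9126%
Hungary: (1 + 0.0390)/(1 + 0.0010) − 1 = 3.7962%
Differential = 11.9126% − 3.7962% = 8.1164% → 8.12%.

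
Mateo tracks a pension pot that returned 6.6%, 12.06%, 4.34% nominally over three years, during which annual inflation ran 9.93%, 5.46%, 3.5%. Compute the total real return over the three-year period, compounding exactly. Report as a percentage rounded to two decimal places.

3.88%

Nominal growth factor = 1.0660 × 1.1206 × 1.0434 = 1.246403
Price-level growth factor = 1.0993 × 1.0546 × 1.0350 = 1.199898
Real growth factor = 1.246403 / 1.199898 = 1.038758
Total real return = 1.038758 − 1 → 3.88%.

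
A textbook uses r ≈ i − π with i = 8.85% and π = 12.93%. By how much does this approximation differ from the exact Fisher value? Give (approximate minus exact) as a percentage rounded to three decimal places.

Approximate: r ≈ 8.850% − 12.930% = -4.0800%
Exact: (1 + 0.0885)/(1 + 0.1293) − 1 = -3.6129%
Error = -4.0800% − (-3.6129%) = -0.4671% → -0.467%.

-0.467%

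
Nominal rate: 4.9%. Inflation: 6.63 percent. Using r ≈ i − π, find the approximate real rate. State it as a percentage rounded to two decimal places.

-1.73%

r ≈ i − π = 4.9% − 6.63% = -1.73%.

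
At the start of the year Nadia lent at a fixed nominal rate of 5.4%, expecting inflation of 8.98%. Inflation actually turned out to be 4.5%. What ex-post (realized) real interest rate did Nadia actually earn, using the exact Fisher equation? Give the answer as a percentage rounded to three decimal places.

0.861%

Ex-post: (1 + 0.0540)/(1 + 0.0450) − 1 = 0.8612%
So the realized real rate is 0.861%.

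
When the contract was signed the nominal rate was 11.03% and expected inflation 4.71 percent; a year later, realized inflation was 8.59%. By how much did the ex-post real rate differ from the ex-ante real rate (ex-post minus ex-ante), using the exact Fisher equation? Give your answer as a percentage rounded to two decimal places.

-3.79%

Ex-ante: (1 + 0.1103)/(1 + 0.0471) − 1 = 6.0357%
Ex-post: (1 + 0.1103)/(1 + 0.0859) − 1 = 2.2470%
Difference (ex-post − ex-ante) = -3.7887% → -3.79%.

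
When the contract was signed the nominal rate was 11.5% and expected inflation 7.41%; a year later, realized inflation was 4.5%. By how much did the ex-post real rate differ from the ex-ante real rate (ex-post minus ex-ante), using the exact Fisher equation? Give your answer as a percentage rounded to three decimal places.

2.891%

Ex-ante: (1 + 0.1150)/(1 + 0.0741) − 1 = 3.8078%
Ex-post: (1 + 0.1150)/(1 + 0.0450) − 1 = 6.6986%
Difference (ex-post − ex-ante) = 2.8907% → 2.891%.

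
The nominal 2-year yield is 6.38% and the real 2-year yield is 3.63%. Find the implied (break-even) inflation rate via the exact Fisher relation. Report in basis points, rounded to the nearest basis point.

265 basis points

(1 + π) = (1 + i)/(1 + r) = 1.06380 / 1.03630 = 1.026537
Break-even inflation = 1.026537 − 1 → 265 basis points.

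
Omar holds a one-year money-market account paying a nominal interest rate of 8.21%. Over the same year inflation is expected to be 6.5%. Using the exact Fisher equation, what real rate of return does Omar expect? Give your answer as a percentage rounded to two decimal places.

1.61%

By the Fisher equation, 1 + r = (1 + i)/(1 + π).
1 + r = 1.08210 / 1.06500 = 1.016056
r = 1.016056 − 1 = 1.6056%, i.e. 1.61%.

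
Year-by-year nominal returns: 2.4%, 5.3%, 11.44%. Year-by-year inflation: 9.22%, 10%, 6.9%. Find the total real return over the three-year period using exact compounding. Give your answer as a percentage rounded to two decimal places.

-6.44%

Nominal growth factor = 1.0240 × 1.0530 × 1.1144 = 1.201626
Price-level growth factor = 1.0922 × 1.1000 × 1.0690 = 1.284318
Real growth factor = 1.201626 / 1.284318 = 0.935614
Total real return = 0.935614 − 1 → -6.44%.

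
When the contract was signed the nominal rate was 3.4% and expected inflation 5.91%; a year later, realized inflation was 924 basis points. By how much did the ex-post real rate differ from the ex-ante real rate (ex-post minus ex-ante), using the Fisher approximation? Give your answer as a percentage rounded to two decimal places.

Ex-ante: 3.4% − 5.91% = -2.510%
Ex-post: 3.4% − 9.24% = -5.840%
Difference (ex-post − ex-ante) = -3.3300% → -3.33%.

-3.33%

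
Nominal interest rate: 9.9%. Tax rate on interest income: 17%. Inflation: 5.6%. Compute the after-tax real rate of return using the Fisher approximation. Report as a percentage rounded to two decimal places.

2.62%

After-tax nominal return = 9.9% × (1 − 0.17) = 8.2170%.
r ≈ 8.2170% − 5.6% → 2.62%.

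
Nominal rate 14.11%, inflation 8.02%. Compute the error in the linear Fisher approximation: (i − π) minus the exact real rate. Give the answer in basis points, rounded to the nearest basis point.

Approximate: r ≈ 14.110% − 8.020% = 6.0900%
Exact: (1 + 0.1411)/(1 + 0.0802) − 1 = 5.6378%
Error = 6.0900% − 5.6378% = 0.4522% → 45 basis points.

45 basis points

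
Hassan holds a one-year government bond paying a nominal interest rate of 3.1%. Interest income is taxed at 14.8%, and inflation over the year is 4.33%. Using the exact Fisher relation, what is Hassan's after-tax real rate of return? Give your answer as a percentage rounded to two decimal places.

-1.62%

After-tax nominal return = 3.1% × (1 − 0.148) = 2.6412%.
1 + r = 1.026412 / 1.04330 = 0.983813
After-tax real rate = 0.983813 − 1 → -1.62%.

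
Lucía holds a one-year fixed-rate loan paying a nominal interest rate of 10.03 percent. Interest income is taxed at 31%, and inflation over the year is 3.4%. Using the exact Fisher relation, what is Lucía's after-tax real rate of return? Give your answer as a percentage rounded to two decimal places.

After-tax nominal return = 10.03% × (1 − 0.31) = 6.9207%.
1 + r = 1.069207 / 1.03400 = 1.034049
After-tax real rate = 1.034049 − 1 → 3.40%.

3.40%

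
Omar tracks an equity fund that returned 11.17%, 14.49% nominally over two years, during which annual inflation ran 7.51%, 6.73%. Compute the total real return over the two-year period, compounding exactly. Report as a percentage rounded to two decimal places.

10.92%

Nominal growth factor = 1.1117 × 1.1449 = 1.272785
Price-level growth factor = 1.0751 × 1.0673 = 1.147454
Real growth factor = 1.272785 / 1.147454 = 1.109225
Total real return = 1.109225 − 1 → 10.92%.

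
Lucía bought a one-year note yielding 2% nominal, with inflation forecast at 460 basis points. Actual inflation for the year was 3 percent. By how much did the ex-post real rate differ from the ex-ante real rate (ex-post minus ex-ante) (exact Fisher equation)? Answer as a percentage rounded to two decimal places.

Ex-ante: (1 + 0.0200)/(1 + 0.0460) − 1 = -2.4857%
Ex-post: (1 + 0.0200)/(1 + 0.0300) − 1 = -0.9709%
Difference (ex-post − ex-ante) = 1.5148% → 1.51%.

1.51%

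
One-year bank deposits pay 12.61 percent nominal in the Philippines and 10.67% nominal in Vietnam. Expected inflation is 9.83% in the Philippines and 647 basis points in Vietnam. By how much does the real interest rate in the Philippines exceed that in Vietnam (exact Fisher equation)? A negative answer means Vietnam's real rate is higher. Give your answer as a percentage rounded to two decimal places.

-1.41%

The Philippines: (1 + 0.1261)/(1 + 0.0983) − 1 = 2.5312%
Vietnam: (1 + 0.1067)/(1 + 0.0647) − 1 = 3.9448%
Differential = 2.5312% − 3.9448% = -1.4136% → -1.41%.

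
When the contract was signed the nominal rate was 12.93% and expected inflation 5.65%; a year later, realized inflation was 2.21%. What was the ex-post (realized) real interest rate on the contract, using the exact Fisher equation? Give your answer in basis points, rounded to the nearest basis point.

Ex-post: (1 + 0.1293)/(1 + 0.0221) − 1 = 10.4882%
So the realized real rate is 1049 basis points.

1049 basis points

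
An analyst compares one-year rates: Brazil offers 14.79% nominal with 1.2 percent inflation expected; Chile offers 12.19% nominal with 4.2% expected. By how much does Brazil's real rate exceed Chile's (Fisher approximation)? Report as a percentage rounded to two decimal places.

Brazil: 14.79% − 1.2% = 13.590%
Chile: 12.19% − 4.2% = 7.990%
Differential = 5.600% → 5.60%.

5.60%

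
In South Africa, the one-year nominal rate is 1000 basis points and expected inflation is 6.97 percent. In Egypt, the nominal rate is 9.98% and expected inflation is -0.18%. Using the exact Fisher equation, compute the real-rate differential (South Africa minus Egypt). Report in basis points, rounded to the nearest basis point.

-735 basis points

South Africa: (1 + 0.1000)/(1 + 0.0697) − 1 = 2.8326%
Egypt: (1 + 0.0998)/(1 − 0.0018) − 1 = 10.1783%
Differential = 2.8326% − 10.1783% = -7.3458% → -735 basis points.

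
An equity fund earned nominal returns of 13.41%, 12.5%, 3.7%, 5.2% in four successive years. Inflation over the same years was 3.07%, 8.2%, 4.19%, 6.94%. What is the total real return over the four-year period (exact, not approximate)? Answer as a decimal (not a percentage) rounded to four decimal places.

Compound the nominal returns: 1.1341 × 1.1250 × 1.0370 × 1.0520 = 1.391869.
Compound inflation: 1.0307 × 1.0820 × 1.0419 × 1.0694 = 1.242584.
Deflate: 1.391869 / 1.242584 = 1.120141.
Total real return = 1.120141 − 1 → 0.1201.

0.1201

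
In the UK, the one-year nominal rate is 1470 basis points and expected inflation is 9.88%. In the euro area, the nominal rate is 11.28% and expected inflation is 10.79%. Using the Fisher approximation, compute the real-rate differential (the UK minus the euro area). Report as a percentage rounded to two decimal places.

4.33%

The UK: 14.7% − 9.88% = 4.820%
The euro area: 11.28% − 10.79% = 0.490%
Differential = 4.330% → 4.33%.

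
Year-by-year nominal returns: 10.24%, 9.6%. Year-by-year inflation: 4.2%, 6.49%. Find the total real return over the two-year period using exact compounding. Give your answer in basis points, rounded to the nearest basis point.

889 basis points

Nominal growth factor = 1.1024 × 1.0960 = 1.208230
Price-level growth factor = 1.0420 × 1.0649 = 1.109626
Real growth factor = 1.208230 / 1.109626 = 1.088863
Total real return = 1.088863 − 1 → 889 basis points.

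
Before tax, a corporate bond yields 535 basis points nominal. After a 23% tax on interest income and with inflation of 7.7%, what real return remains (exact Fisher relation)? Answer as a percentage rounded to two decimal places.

After-tax nominal return = 5.35% × (1 − 0.23) = 4.1195%.
1 + r = 1.041195 / 1.07700 = 0.966755
After-tax real rate = 0.966755 − 1 → -3.32%.

-3.32%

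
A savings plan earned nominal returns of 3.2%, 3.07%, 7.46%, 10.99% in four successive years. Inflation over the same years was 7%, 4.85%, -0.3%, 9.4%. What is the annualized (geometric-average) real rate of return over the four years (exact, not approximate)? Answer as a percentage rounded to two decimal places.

Nominal growth factor = 1.0320 × 1.0307 × 1.0746 × 1.1099 = 1.26865245
Price-level growth factor = 1.0700 × 1.0485 × 0.9970 × 1.0940 = 1.22367107
Real growth factor = 1.26865245 / 1.22367107 = 1.03675937
Annualized real rate = 1.03675937^(1/4) − 1 = 0.9066% → 0.91%.

0.91%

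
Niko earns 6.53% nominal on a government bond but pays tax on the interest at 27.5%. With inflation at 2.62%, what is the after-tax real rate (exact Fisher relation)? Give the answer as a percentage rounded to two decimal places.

After-tax nominal return = 6.53% × (1 − 0.275) = 4.73425%.
1 + r = 1.0473425 / 1.02620 = 1.020603
After-tax real rate = 1.020603 − 1 → 2.06%.

2.06%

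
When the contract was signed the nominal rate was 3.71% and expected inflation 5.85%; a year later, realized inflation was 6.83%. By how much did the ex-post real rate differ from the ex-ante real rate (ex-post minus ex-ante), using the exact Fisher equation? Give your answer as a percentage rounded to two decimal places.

Ex-ante: (1 + 0.0371)/(1 + 0.0585) − 1 = -2.0217%
Ex-post: (1 + 0.0371)/(1 + 0.0683) − 1 = -2.9205%
Difference (ex-post − ex-ante) = -0.8988% → -0.90%.

-0.90%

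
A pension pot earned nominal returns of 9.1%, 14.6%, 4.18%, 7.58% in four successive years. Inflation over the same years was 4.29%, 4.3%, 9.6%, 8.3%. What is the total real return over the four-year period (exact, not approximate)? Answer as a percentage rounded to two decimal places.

8.53%

Compound the nominal returns: 1.0910 × 1.1460 × 1.0418 × 1.0758 = 1.401281.
Compound inflation: 1.0429 × 1.0430 × 1.0960 × 1.0830 = 1.291118.
Deflate: 1.401281 / 1.291118 = 1.085324.
Total real return = 1.085324 − 1 → 8.53%.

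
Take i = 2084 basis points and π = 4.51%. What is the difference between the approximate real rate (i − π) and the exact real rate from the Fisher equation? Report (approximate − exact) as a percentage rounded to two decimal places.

0.70%

Approximate: r ≈ 20.840% − 4.510% = 16.3300%
Exact: (1 + 0.2084)/(1 + 0.0451) − 1 = 15.6253%
Error = 16.3300% − 15.6253% = 0.7047% → 0.70%.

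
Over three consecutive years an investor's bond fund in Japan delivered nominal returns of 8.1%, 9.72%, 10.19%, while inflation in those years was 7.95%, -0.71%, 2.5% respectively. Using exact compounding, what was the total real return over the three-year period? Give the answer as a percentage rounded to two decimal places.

18.96%

Nominal growth factor = 1.0810 × 1.0972 × 1.1019 = 1.306934
Price-level growth factor = 1.0795 × 0.9929 × 1.0250 = 1.098631
Real growth factor = 1.306934 / 1.098631 = 1.189602
Total real return = 1.189602 − 1 → 18.96%.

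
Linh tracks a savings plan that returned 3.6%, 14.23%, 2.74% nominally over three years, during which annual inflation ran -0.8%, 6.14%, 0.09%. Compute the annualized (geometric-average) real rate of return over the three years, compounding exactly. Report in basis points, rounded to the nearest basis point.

Nominal growth factor = 1.0360 × 1.1423 × 1.0274 = 1.21584858
Price-level growth factor = 0.9920 × 1.0614 × 1.0009 = 1.05385642
Real growth factor = 1.21584858 / 1.05385642 = 1.15371370
Annualized real rate = 1.15371370^(1/3) − 1 = 4.8816% → 488 basis points.

488 basis points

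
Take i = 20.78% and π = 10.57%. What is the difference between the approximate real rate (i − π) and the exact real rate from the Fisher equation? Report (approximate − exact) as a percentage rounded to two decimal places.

0.98%

Approximate: r ≈ 20.780% − 10.570% = 10.2100%
Exact: (1 + 0.2078)/(1 + 0.1057) − 1 = 9.2340%
Error = 10.2100% − 9.2340% = 0.9760% → 0.98%.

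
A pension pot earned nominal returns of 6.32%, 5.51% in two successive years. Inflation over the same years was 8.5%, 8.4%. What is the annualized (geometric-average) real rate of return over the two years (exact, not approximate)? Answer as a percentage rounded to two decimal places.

-2.34%

Nominal growth factor = 1.0632 × 1.0551 = 1.12178232
Price-level growth factor = 1.0850 × 1.0840 = 1.17614000
Real growth factor = 1.12178232 / 1.17614000 = 0.95378299
Annualized real rate = 0.95378299^(1/2) − 1 = -2.3382% → -2.34%.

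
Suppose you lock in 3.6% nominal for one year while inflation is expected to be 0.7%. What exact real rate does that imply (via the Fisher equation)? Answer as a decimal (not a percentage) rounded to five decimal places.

1 + r = 1.03600 / 1.00700 = 1.028798
r = 1.028798 − 1 = 2.8798%, i.e. 0.02880.

0.02880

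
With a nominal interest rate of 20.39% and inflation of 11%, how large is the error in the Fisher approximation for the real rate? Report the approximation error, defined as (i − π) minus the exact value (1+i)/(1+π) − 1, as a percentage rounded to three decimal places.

Approximate: r ≈ 20.390% − 11.000% = 9.3900%
Exact: (1 + 0.2039)/(1 + 0.1100) − 1 = 8.45946%
Error = 9.3900% − 8.45946% = 0.93054% → 0.931%.

0.931%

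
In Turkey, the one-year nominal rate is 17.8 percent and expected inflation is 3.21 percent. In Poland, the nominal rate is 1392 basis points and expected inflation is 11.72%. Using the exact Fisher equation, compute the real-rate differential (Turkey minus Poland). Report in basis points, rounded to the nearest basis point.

Turkey: (1 + 0.1780)/(1 + 0.0321) − 1 = 14.1362%
Poland: (1 + 0.1392)/(1 + 0.1172) − 1 = 1.9692%
Differential = 14.1362% − 1.9692% = 12.1670% → 1217 basis points.

1217 basis points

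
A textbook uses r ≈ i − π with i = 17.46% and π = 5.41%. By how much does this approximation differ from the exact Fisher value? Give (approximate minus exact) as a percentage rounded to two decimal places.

Approximate: r ≈ 17.460% − 5.410% = 12.0500%
Exact: (1 + 0.1746)/(1 + 0.0541) − 1 = 11.4316%
Error = 12.0500% − 11.4316% = 0.6184% → 0.62%.

0.62%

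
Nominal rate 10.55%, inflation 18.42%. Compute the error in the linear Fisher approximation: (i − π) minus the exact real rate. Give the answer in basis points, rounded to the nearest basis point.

-122 basis points

Approximate: r ≈ 10.550% − 18.420% = -7.8700%
Exact: (1 + 0.1055)/(1 + 0.1842) − 1 = -6.6458%
Error = -7.8700% − (-6.6458%) = -1.2242% → -122 basis points.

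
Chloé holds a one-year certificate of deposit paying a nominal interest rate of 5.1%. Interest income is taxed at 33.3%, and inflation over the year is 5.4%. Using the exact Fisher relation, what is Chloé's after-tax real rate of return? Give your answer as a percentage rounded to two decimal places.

-1.90%

After-tax nominal return = 5.1% × (1 − 0.333) = 3.4017%.
1 + r = 1.034017 / 1.05400 = 0.981041
After-tax real rate = 0.981041 − 1 → -1.90%.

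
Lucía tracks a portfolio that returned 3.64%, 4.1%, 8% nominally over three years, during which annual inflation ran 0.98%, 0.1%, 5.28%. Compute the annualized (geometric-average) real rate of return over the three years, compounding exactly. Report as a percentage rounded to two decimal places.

3.07%

Nominal growth factor = 1.0364 × 1.0410 × 1.0800 = 1.16520379
Price-level growth factor = 1.0098 × 1.0010 × 1.0528 = 1.06418056
Real growth factor = 1.16520379 / 1.06418056 = 1.09493054
Annualized real rate = 1.09493054^(1/3) − 1 = 3.0692% → 3.07%.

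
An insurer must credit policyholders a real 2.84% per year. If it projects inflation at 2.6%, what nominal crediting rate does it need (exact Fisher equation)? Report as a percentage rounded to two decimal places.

(1 + i) = (1 + r)(1 + π) = 1.02840 × 1.02600 = 1.0551384
i = 1.0551384 − 1, so the required nominal rate is 5.51%.

5.51%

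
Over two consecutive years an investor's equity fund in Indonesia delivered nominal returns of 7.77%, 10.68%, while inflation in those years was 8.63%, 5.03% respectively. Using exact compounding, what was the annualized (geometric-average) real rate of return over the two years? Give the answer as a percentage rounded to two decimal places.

2.25%

Nominal growth factor = 1.0777 × 1.1068 = 1.19279836
Price-level growth factor = 1.0863 × 1.0503 = 1.14094089
Real growth factor = 1.19279836 / 1.14094089 = 1.04545150
Annualized real rate = 1.04545150^(1/2) − 1 = 2.2473% → 2.25%.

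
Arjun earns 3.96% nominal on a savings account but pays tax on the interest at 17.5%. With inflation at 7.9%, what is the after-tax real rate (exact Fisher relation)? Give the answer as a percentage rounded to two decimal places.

-4.29%

After-tax nominal return = 3.96% × (1 − 0.175) = 3.2670%.
1 + r = 1.03267 / 1.07900 = 0.957062
After-tax real rate = 0.957062 − 1 → -4.29%.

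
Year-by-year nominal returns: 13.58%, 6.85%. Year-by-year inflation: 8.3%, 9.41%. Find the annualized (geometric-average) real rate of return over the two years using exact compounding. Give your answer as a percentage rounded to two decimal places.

1.20%

Compound the nominal returns: 1.1358 × 1.0685 = 1.21360230.
Compound inflation: 1.0830 × 1.0941 = 1.18491030.
Deflate: 1.21360230 / 1.18491030 = 1.02421449.
Annualized real rate = 1.02421449^(1/2) − 1 = 1.2035% → 1.20%.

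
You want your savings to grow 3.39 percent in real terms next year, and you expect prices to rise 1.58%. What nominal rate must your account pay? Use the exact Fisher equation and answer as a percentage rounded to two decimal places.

5.02%

(1 + i) = (1 + r)(1 + π) = 1.03390 × 1.01580 = 1.05023562
i = 1.05023562 − 1, so the required nominal rate is 5.02%.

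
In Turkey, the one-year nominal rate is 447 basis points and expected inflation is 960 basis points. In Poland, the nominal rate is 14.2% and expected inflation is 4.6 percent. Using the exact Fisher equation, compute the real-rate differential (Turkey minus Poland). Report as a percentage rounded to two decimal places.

Turkey: (1 + 0.0447)/(1 + 0.0960) − 1 = -4.6807%
Poland: (1 + 0.1420)/(1 + 0.0460) − 1 = 9.1778%
Differential = -4.6807% − 9.1778% = -13.8585% → -13.86%.

-13.86%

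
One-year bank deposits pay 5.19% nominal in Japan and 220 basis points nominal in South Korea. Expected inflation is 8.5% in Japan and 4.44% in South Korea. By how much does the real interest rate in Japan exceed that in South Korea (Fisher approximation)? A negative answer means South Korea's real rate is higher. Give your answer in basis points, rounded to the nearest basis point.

-107 basis points

Japan: 5.19% − 8.5% = -3.310%
South Korea: 2.2% − 4.44% = -2.240%
Differential = -1.070% → -107 basis points.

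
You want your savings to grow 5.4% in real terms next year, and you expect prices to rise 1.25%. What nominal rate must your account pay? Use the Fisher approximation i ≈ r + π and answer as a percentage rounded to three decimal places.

i ≈ r + π = 5.4% + 1.25% = 6.650%.

6.650%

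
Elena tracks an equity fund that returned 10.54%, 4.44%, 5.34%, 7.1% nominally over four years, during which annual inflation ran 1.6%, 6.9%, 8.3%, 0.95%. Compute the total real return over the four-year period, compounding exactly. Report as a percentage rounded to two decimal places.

9.69%

Compound the nominal returns: 1.1054 × 1.0444 × 1.0534 × 1.0710 = 1.302474.
Compound inflation: 1.0160 × 1.0690 × 1.0830 × 1.0095 = 1.187425.
Deflate: 1.302474 / 1.187425 = 1.096890.
Total real return = 1.096890 − 1 → 9.69%.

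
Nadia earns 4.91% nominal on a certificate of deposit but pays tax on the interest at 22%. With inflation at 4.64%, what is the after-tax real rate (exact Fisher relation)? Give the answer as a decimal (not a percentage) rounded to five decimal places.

-0.00774

After-tax nominal return = 4.91% × (1 − 0.22) = 3.8298%.
1 + r = 1.038298 / 1.04640 = 0.992257
After-tax real rate = 0.992257 − 1 → -0.00774.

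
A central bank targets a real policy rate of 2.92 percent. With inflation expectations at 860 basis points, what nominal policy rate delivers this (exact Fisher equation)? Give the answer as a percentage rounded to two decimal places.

11.77%

(1 + i) = (1 + r)(1 + π) = 1.02920 × 1.08600 = 1.1177112
i = 1.1177112 − 1, so the required nominal rate is 11.77%.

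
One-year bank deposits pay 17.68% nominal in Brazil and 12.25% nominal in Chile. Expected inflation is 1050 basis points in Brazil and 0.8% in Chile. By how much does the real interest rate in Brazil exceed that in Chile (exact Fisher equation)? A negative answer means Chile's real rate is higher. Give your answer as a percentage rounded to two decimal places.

-4.86%

Brazil: (1 + 0.1768)/(1 + 0.1050) − 1 = 6.4977%
Chile: (1 + 0.1225)/(1 + 0.0080) − 1 = 11.3591%
Differential = 6.4977% − 11.3591% = -4.8614% → -4.86%.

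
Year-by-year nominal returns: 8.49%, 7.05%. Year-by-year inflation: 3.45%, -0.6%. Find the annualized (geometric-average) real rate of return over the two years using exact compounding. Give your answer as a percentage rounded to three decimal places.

Nominal growth factor = 1.0849 × 1.0705 = 1.16138545
Price-level growth factor = 1.0345 × 0.9940 = 1.02829300
Real growth factor = 1.16138545 / 1.02829300 = 1.12943047
Annualized real rate = 1.12943047^(1/2) − 1 = 6.2747% → 6.275%.

6.275%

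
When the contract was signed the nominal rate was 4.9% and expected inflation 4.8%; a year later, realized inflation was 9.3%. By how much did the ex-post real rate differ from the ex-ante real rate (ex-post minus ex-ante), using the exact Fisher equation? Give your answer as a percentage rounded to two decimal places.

Ex-ante: (1 + 0.0490)/(1 + 0.0480) − 1 = 0.0954%
Ex-post: (1 + 0.0490)/(1 + 0.0930) − 1 = -4.0256%
Difference (ex-post − ex-ante) = -4.1210% → -4.12%.

-4.12%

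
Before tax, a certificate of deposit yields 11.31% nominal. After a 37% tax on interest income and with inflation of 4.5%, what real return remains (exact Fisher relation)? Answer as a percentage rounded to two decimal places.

After-tax nominal return = 11.31% × (1 − 0.37) = 7.1253%.
1 + r = 1.071253 / 1.04500 = 1.025122
After-tax real rate = 1.025122 − 1 → 2.51%.

2.51%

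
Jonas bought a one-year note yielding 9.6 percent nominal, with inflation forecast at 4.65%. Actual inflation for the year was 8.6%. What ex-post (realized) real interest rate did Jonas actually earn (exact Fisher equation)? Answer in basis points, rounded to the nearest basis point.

Ex-post: (1 + 0.0960)/(1 + 0.0860) − 1 = 0.9208%
So the realized real rate is 92 basis points.

92 basis points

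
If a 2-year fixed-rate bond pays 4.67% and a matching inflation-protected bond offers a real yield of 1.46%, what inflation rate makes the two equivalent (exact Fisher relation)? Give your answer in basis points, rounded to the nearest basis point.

316 basis points

(1 + π) = (1 + i)/(1 + r) = 1.04670 / 1.01460 = 1.031638
Break-even inflation = 1.031638 − 1 → 316 basis points.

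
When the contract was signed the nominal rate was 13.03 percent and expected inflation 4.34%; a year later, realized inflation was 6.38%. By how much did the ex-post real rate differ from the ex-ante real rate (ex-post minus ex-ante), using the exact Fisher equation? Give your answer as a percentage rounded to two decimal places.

Ex-ante: (1 + 0.1303)/(1 + 0.0434) − 1 = 8.3285%
Ex-post: (1 + 0.1303)/(1 + 0.0638) − 1 = 6.2512%
Difference (ex-post − ex-ante) = -2.0774% → -2.08%.

-2.08%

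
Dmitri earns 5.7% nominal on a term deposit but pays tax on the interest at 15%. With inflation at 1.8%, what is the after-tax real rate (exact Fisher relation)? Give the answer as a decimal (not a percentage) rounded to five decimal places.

0.02991

After-tax nominal return = 5.7% × (1 − 0.15) = 4.8450%.
1 + r = 1.04845 / 1.01800 = 1.029912
After-tax real rate = 1.029912 − 1 → 0.02991.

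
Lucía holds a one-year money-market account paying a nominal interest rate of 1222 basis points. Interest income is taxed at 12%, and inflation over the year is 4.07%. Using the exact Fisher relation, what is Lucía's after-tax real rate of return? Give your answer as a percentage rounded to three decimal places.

6.422%

After-tax nominal return = 12.22% × (1 − 0.12) = 10.7536%.
1 + r = 1.107536 / 1.04070 = 1.064222
After-tax real rate = 1.064222 − 1 → 6.422%.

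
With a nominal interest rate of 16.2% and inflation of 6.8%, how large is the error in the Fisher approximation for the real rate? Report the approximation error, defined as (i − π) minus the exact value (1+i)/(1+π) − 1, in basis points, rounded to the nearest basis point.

Approximate: r ≈ 16.200% − 6.800% = 9.4000%
Exact: (1 + 0.1620)/(1 + 0.0680) − 1 = 8.8015%
Error = 9.4000% − 8.8015% = 0.5985% → 60 basis points.

60 basis points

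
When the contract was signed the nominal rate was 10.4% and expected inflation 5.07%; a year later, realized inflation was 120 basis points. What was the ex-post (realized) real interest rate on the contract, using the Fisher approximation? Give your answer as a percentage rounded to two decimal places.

Ex-post: 10.4% − 1.2% = 9.200%
So the realized real rate is 9.20%.

9.20%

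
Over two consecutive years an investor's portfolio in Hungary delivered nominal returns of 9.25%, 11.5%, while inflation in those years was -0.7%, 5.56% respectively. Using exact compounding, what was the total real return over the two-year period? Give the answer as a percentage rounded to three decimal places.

Compound the nominal returns: 1.0925 × 1.1150 = 1.218138.
Compound inflation: 0.9930 × 1.0556 = 1.048211.
Deflate: 1.218138 / 1.048211 = 1.162111.
Total real return = 1.162111 − 1 → 16.211%.

16.211%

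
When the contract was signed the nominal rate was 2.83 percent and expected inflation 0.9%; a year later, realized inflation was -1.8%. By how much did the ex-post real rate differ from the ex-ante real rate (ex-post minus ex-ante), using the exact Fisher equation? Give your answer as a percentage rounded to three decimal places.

2.802%

Ex-ante: (1 + 0.0283)/(1 + 0.0090) − 1 = 1.9128%
Ex-post: (1 + 0.0283)/(1 − 0.0180) − 1 = 4.7149%
Difference (ex-post − ex-ante) = 2.8021% → 2.802%.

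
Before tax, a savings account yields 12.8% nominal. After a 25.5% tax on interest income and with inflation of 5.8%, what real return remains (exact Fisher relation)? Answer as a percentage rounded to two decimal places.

After-tax nominal return = 12.8% × (1 − 0.255) = 9.5360%.
1 + r = 1.09536 / 1.05800 = 1.035312
After-tax real rate = 1.035312 − 1 → 3.53%.

3.53%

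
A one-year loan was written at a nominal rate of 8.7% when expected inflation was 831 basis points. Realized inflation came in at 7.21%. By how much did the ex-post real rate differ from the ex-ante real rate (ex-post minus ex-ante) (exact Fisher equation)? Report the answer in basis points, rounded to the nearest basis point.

103 basis points

Ex-ante: (1 + 0.0870)/(1 + 0.0831) − 1 = 0.3601%
Ex-post: (1 + 0.0870)/(1 + 0.0721) − 1 = 1.3898%
Difference (ex-post − ex-ante) = 1.0297% → 103 basis points.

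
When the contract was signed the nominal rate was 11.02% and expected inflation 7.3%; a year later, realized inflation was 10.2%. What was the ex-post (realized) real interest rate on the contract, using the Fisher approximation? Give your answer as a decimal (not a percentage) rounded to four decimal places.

Ex-post: 11.02% − 10.2% = 0.820%
So the realized real rate is 0.0082.

0.0082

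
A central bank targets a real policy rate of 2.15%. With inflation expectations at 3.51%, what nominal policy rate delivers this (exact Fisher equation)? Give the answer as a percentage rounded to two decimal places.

(1 + i) = (1 + r)(1 + π) = 1.02150 × 1.03510 = 1.05735465
i = 1.05735465 − 1, so the required nominal rate is 5.74%.

5.74%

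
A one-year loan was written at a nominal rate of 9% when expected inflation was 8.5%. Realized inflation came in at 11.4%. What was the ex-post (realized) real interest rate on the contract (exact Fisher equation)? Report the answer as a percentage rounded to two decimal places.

-2.15%

Ex-post: (1 + 0.0900)/(1 + 0.1140) − 1 = -2.1544%
So the realized real rate is -2.15%.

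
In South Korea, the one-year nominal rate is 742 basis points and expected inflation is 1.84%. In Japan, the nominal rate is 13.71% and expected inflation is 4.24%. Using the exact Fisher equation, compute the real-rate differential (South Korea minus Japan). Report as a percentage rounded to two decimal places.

-3.61%

South Korea: (1 + 0.0742)/(1 + 0.0184) − 1 = 5.4792%
Japan: (1 + 0.1371)/(1 + 0.0424) − 1 = 9.0848%
Differential = 5.4792% − 9.0848% = -3.6056% → -3.61%.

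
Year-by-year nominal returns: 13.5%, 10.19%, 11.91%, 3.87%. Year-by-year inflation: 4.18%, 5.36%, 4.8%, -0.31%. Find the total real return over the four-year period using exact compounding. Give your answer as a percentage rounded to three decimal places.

Nominal growth factor = 1.1350 × 1.1019 × 1.1191 × 1.0387 = 1.453775
Price-level growth factor = 1.0418 × 1.0536 × 1.0480 × 0.9969 = 1.146761
Real growth factor = 1.453775 / 1.146761 = 1.267722
Total real return = 1.267722 − 1 → 26.772%.

26.772%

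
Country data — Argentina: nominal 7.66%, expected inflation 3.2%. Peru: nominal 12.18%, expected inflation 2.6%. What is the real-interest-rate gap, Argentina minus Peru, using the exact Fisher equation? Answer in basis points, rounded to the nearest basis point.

Argentina: (1 + 0.0766)/(1 + 0.0320) − 1 = 4.3217%
Peru: (1 + 0.1218)/(1 + 0.0260) − 1 = 9.3372%
Differential = 4.3217% − 9.3372% = -5.0155% → -502 basis points.

-502 basis points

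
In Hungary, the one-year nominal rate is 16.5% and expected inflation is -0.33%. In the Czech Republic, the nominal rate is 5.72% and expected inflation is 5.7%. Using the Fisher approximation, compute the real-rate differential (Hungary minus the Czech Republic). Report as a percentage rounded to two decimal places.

16.81%

Hungary: 16.5% − (-0.33%) = 16.830%
The Czech Republic: 5.72% − 5.7% = 0.020%
Differential = 16.810% → 16.81%.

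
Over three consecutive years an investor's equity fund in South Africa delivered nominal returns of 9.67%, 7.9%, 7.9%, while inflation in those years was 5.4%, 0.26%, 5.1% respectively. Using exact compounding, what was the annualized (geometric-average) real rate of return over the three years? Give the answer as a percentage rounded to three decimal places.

4.758%

Nominal growth factor = 1.0967 × 1.0790 × 1.0790 = 1.27682310
Price-level growth factor = 1.0540 × 1.0026 × 1.0510 = 1.11063416
Real growth factor = 1.27682310 / 1.11063416 = 1.14963428
Annualized real rate = 1.14963428^(1/3) − 1 = 4.7578% → 4.758%.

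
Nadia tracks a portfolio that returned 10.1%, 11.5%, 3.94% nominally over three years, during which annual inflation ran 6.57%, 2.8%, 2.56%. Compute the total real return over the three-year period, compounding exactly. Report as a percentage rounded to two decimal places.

Compound the nominal returns: 1.1010 × 1.1150 × 1.0394 = 1.275983.
Compound inflation: 1.0657 × 1.0280 × 1.0256 = 1.123585.
Deflate: 1.275983 / 1.123585 = 1.135635.
Total real return = 1.135635 − 1 → 13.56%.

13.56%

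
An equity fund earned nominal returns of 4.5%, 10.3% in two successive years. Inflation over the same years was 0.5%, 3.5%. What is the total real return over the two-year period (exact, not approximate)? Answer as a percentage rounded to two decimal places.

Compound the nominal returns: 1.0450 × 1.1030 = 1.152635.
Compound inflation: 1.0050 × 1.0350 = 1.040175.
Deflate: 1.152635 / 1.040175 = 1.108116.
Total real return = 1.108116 − 1 → 10.81%.

10.81%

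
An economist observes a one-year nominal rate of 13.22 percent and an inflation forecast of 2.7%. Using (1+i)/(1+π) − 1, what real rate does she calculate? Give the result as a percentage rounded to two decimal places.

10.24%

1 + r = 1.13220 / 1.02700 = 1.102434
r = 1.102434 − 1 = 10.2434%, i.e. 10.24%.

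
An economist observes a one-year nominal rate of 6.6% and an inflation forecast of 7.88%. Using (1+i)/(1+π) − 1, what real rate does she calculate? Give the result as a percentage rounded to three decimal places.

1 + r = 1.06600 / 1.07880 = 0.98813496
r = 0.98813496 − 1 = -1.186504%, i.e. -1.187%.

-1.187%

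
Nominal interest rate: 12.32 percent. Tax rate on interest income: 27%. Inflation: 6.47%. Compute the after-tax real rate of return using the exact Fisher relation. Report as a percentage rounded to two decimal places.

2.37%

After-tax nominal return = 12.32% × (1 − 0.27) = 8.9936%.
1 + r = 1.089936 / 1.06470 = 1.023702
After-tax real rate = 1.023702 − 1 → 2.37%.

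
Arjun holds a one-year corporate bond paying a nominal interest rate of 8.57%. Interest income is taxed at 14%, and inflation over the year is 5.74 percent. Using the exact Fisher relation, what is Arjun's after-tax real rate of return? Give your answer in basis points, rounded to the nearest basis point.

After-tax nominal return = 8.57% × (1 − 0.14) = 7.3702%.
1 + r = 1.073702 / 1.05740 = 1.015417
After-tax real rate = 1.015417 − 1 → 154 basis points.

154 basis points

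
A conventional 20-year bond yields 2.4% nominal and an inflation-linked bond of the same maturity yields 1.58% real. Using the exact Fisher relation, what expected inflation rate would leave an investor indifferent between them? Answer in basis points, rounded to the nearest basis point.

81 basis points

(1 + π) = (1 + i)/(1 + r) = 1.02400 / 1.01580 = 1.008072
Break-even inflation = 1.008072 − 1 → 81 basis points.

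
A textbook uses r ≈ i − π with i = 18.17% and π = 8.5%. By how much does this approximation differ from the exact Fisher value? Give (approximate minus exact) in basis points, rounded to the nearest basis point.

Approximate: r ≈ 18.170% − 8.500% = 9.6700%
Exact: (1 + 0.1817)/(1 + 0.0850) − 1 = 8.9124%
Error = 9.6700% − 8.9124% = 0.7576% → 76 basis points.

76 basis points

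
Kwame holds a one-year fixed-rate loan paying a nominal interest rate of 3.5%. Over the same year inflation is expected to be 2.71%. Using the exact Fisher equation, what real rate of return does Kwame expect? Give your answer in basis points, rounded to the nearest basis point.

77 basis points

By the Fisher equation, 1 + r = (1 + i)/(1 + π).
1 + r = 1.03500 / 1.02710 = 1.007692
r = 1.007692 − 1 = 0.7692%, i.e. 77 basis points.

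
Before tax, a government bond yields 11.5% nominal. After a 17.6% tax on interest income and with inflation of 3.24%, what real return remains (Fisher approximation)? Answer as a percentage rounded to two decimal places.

After-tax nominal return = 11.5% × (1 − 0.176) = 9.4760%.
r ≈ 9.4760% − 3.24% → 6.24%.

6.24%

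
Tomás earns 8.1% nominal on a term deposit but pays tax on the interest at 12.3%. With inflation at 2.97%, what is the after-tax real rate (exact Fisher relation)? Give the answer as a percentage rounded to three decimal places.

After-tax nominal return = 8.1% × (1 − 0.123) = 7.1037%.
1 + r = 1.071037 / 1.02970 = 1.0401447
After-tax real rate = 1.0401447 − 1 → 4.014%.

4.014%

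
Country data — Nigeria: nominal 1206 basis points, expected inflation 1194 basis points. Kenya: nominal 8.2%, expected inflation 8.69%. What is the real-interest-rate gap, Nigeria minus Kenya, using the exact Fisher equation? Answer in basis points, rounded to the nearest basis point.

Nigeria: (1 + 0.1206)/(1 + 0.1194) − 1 = 0.1072%
Kenya: (1 + 0.0820)/(1 + 0.0869) − 1 = -0.4508%
Differential = 0.1072% − (-0.4508%) = 0.5580% → 56 basis points.

56 basis points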